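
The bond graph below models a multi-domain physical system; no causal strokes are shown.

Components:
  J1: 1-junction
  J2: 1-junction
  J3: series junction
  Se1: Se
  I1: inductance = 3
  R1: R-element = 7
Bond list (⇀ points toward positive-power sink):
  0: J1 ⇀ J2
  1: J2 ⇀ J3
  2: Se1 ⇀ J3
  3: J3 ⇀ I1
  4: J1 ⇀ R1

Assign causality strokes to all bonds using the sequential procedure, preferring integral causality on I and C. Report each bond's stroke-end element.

b2 →J3  (Se1 (Se) sets effort on bond)
b3 →I1  (I1: I, integral causality)
b1 →J3  (common-f at J3 fixed by 3)
b0 →J2  (common-f at J2 fixed by 1)
b4 →J1  (1-jn J1 has f-setter on 0)

bond 0 |J2
bond 1 |J3
bond 2 |J3
bond 3 |I1
bond 4 |J1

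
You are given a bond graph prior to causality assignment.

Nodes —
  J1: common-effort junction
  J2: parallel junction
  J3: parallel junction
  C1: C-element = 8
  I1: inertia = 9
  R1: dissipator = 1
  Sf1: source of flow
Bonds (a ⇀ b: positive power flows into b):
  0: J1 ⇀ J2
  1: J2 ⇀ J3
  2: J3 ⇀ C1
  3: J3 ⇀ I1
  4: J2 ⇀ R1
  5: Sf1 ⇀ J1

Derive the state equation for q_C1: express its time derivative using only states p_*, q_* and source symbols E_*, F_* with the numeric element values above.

dq_C1/dt = F_Sf1 - p_I1/9 - q_C1/8

#5 stroke→Sf1  (Sf1 fixes flow; stroke at Sf1)
#0 stroke→J1  (closing 0-jn rule on J1)
#2 stroke→J3  (C1 outputs effort q/C1)
#1 stroke→J2  (J3: bond 2 brought effort, rest push out)
#3 stroke→I1  (0-jn J3 has e-setter on 2)
#4 stroke→R1  (0-jn J2 has e-setter on 1)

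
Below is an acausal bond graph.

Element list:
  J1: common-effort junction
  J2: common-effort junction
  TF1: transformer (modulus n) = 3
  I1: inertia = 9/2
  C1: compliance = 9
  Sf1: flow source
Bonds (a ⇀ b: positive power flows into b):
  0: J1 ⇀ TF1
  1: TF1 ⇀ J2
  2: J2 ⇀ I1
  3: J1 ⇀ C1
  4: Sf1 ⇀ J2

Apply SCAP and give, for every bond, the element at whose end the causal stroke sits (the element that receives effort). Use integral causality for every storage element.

b4 →Sf1  (source Sf1 imposes f)
b2 →I1  (I1 outputs flow p/I1)
b1 →J2  (only one effort-in slot at J2)
b0 →TF1  (TF1 one-in-one-out from 1)
b3 →J1  (J1 needs exactly one e-in)

β0 stroke→TF1
β1 stroke→J2
β2 stroke→I1
β3 stroke→J1
β4 stroke→Sf1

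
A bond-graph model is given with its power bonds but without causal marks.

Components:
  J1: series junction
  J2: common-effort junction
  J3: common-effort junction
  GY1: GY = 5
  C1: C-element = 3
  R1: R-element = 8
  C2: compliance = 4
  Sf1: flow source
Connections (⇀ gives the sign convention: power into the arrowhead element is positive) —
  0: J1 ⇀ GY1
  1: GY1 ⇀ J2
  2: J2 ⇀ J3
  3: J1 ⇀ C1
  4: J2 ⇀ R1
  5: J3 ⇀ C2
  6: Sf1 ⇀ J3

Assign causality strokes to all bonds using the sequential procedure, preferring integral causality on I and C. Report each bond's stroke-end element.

bond 0 stroke at GY1
bond 1 stroke at GY1
bond 2 stroke at J2
bond 3 stroke at J1
bond 4 stroke at R1
bond 5 stroke at J3
bond 6 stroke at Sf1

β6 stroke→Sf1  (Sf1 (Sf) sets flow on bond)
β3 stroke→J1  (prefer integral on C1)
β0 stroke→GY1  (J1: last free bond brings flow in)
β1 stroke→GY1  (through GY1, causality inverts; strokes same side of GY1)
β5 stroke→J3  (C2 integral (e out))
β2 stroke→J2  (0-jn J3 has e-setter on 5)
β4 stroke→R1  (0-jn J2 has e-setter on 2)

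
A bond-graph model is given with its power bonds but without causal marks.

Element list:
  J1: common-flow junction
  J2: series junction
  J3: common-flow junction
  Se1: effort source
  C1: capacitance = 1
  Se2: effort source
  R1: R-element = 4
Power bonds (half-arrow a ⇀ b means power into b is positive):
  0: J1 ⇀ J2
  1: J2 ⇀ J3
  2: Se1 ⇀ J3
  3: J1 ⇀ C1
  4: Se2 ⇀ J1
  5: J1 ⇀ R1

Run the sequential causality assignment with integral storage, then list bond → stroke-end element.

bond 2 stroke at J3  (Se1 (Se) sets effort on bond)
bond 4 stroke at J1  (Se2 (Se) sets effort on bond)
bond 1 stroke at J2  (closing 1-jn rule on J3)
bond 0 stroke at J1  (only one flow-in slot at J2)
bond 3 stroke at J1  (C1 integral (e out))
bond 5 stroke at R1  (closing 1-jn rule on J1)

#0 →J1
#1 →J2
#2 →J3
#3 →J1
#4 →J1
#5 →R1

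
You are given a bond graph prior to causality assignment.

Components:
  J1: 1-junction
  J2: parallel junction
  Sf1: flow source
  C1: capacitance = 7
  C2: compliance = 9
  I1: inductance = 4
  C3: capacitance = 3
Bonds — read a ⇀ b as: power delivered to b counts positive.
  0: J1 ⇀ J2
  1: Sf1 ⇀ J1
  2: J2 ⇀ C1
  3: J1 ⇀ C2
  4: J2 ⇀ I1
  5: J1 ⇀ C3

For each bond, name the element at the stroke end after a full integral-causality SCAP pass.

b0 stroke→J1
b1 stroke→Sf1
b2 stroke→J2
b3 stroke→J1
b4 stroke→I1
b5 stroke→J1

b1 →Sf1  (Sf1 (Sf) sets flow on bond)
b0 →J1  (J1 flow already set via bond 1)
b3 →J1  (J1: bond 1 brought flow, rest push out)
b5 →J1  (common-f at J1 fixed by 1)
b2 →J2  (C1 outputs effort q/C1)
b4 →I1  (0-jn J2 has e-setter on 2)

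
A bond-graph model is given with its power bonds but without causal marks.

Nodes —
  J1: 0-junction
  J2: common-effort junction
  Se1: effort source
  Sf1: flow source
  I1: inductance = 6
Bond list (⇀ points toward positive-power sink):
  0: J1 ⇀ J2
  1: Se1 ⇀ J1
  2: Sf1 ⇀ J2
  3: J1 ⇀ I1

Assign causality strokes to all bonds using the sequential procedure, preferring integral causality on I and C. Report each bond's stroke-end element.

β0 →J2
β1 →J1
β2 →Sf1
β3 →I1

bond 1 stroke at J1  (Se1: effort source, stroke at far end)
bond 2 stroke at Sf1  (Sf1 (Sf) sets flow on bond)
bond 0 stroke at J2  (J1 effort already set via bond 1)
bond 3 stroke at I1  (0-jn J1 has e-setter on 1)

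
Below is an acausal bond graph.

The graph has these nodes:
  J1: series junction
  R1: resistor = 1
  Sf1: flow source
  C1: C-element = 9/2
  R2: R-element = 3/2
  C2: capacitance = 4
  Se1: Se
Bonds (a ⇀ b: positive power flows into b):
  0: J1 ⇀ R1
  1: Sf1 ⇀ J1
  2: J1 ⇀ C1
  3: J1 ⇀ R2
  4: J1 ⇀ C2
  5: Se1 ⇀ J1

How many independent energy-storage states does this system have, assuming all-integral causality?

b1 stroke at Sf1  (Sf1 (Sf) sets flow on bond)
b5 stroke at J1  (Se1 fixes effort; stroke away)
b0 stroke at J1  (common-f at J1 fixed by 1)
b2 stroke at J1  (J1 flow already set via bond 1)
b3 stroke at J1  (1-jn J1 has f-setter on 1)
b4 stroke at J1  (J1 flow already set via bond 1)

2  (C1, C2 all integral)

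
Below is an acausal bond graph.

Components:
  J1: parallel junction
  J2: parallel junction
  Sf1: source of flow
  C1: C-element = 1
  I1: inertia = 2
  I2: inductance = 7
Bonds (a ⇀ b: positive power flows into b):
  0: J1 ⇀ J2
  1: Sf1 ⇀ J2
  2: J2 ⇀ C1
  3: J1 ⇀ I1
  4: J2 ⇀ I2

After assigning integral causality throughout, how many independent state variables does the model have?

bond 1 |Sf1  (Sf1 (Sf) sets flow on bond)
bond 2 |J2  (C1: C, integral causality)
bond 0 |J1  (J2: bond 2 brought effort, rest push out)
bond 4 |I2  (J2 effort already set via bond 2)
bond 3 |I1  (0-jn J1 has e-setter on 0)

3  (C1, I1, I2 all integral)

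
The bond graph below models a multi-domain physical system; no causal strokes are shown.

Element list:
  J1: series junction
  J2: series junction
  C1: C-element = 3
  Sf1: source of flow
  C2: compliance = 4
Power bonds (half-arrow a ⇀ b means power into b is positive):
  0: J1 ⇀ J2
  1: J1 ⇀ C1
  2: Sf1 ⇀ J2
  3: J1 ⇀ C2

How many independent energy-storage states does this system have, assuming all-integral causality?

2  (C1, C2 all integral)

#2 →Sf1  (source Sf1 imposes f)
#0 →J2  (1-jn J2 has f-setter on 2)
#1 →J1  (common-f at J1 fixed by 0)
#3 →J1  (1-jn J1 has f-setter on 0)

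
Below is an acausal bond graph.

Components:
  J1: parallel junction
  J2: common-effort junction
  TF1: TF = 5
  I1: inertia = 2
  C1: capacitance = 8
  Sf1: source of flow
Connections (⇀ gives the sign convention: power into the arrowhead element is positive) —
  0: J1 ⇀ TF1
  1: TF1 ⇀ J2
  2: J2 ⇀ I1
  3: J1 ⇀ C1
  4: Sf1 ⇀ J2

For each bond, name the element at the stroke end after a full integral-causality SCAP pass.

#4 stroke→Sf1  (source Sf1 imposes f)
#2 stroke→I1  (I1: I, integral causality)
#1 stroke→J2  (closing 0-jn rule on J2)
#0 stroke→TF1  (TF1 one-in-one-out from 1)
#3 stroke→J1  (J1 needs exactly one e-in)

β0 stroke→TF1
β1 stroke→J2
β2 stroke→I1
β3 stroke→J1
β4 stroke→Sf1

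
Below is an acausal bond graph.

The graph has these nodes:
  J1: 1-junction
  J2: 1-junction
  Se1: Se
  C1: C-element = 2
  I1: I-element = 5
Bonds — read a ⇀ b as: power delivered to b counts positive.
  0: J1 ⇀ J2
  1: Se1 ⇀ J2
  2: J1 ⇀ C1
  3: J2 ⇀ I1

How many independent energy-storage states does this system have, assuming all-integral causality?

β1 stroke→J2  (Se1: effort source, stroke at far end)
β2 stroke→J1  (prefer integral on C1)
β0 stroke→J2  (J1: last free bond brings flow in)
β3 stroke→I1  (J2 needs exactly one f-in)

2  (C1, I1 all integral)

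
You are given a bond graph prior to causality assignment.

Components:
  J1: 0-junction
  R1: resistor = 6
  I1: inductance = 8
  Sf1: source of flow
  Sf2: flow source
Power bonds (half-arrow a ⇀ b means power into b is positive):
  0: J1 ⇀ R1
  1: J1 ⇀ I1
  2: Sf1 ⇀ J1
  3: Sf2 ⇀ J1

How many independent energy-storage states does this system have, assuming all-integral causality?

1  (I1 all integral)

β2 stroke at Sf1  (Sf1 (Sf) sets flow on bond)
β3 stroke at Sf2  (Sf2: flow source, stroke at near end)
β1 stroke at I1  (I1: I, integral causality)
β0 stroke at J1  (J1: last free bond brings effort in)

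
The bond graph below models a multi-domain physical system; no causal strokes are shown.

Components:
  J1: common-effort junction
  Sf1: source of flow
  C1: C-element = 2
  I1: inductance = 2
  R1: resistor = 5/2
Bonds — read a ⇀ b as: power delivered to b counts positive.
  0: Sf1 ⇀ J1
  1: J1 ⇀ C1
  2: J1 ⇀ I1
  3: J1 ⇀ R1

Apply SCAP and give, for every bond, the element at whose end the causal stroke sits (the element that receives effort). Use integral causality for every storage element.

bond 0 |Sf1
bond 1 |J1
bond 2 |I1
bond 3 |R1

β0 stroke→Sf1  (source Sf1 imposes f)
β1 stroke→J1  (C1: C, integral causality)
β2 stroke→I1  (common-e at J1 fixed by 1)
β3 stroke→R1  (J1 effort already set via bond 1)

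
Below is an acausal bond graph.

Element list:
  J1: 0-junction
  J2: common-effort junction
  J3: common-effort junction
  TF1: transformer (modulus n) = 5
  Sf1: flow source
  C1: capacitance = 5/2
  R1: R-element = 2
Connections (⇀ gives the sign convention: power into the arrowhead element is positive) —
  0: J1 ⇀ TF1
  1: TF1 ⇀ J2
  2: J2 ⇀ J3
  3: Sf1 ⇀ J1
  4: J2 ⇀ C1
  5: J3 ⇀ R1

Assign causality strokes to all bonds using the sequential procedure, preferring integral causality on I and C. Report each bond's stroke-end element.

#0 →J1
#1 →TF1
#2 →J3
#3 →Sf1
#4 →J2
#5 →R1

b3 stroke→Sf1  (Sf1: flow source, stroke at near end)
b0 stroke→J1  (J1: last free bond brings effort in)
b1 stroke→TF1  (TF1 one-in-one-out from 0)
b4 stroke→J2  (C1 integral (e out))
b2 stroke→J3  (0-jn J2 has e-setter on 4)
b5 stroke→R1  (0-jn J3 has e-setter on 2)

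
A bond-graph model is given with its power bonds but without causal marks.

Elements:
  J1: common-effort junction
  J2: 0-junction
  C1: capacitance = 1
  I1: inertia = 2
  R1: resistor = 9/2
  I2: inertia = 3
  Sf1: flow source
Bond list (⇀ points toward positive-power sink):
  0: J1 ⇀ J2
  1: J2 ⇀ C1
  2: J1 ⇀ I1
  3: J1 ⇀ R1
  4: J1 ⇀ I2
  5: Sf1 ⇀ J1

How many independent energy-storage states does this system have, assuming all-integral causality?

b5 stroke at Sf1  (source Sf1 imposes f)
b1 stroke at J2  (C1: C, integral causality)
b0 stroke at J1  (J2: bond 1 brought effort, rest push out)
b2 stroke at I1  (J1: bond 0 brought effort, rest push out)
b3 stroke at R1  (J1 effort already set via bond 0)
b4 stroke at I2  (0-jn J1 has e-setter on 0)

3  (C1, I1, I2 all integral)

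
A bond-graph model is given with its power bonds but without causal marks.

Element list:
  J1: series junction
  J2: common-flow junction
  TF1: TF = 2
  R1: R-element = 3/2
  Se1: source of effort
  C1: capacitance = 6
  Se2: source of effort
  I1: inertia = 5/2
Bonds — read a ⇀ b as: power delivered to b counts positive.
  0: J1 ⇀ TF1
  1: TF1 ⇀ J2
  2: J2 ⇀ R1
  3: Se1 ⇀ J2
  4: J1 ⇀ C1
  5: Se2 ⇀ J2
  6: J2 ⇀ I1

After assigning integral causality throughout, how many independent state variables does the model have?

2  (C1, I1 all integral)

β3 stroke→J2  (Se1 (Se) sets effort on bond)
β5 stroke→J2  (Se2: effort source, stroke at far end)
β4 stroke→J1  (C1 outputs effort q/C1)
β0 stroke→TF1  (J1: last free bond brings flow in)
β1 stroke→J2  (through TF1, causality passes straight; one stroke at TF1)
β6 stroke→I1  (I1 integral (f out))
β2 stroke→J2  (common-f at J2 fixed by 6)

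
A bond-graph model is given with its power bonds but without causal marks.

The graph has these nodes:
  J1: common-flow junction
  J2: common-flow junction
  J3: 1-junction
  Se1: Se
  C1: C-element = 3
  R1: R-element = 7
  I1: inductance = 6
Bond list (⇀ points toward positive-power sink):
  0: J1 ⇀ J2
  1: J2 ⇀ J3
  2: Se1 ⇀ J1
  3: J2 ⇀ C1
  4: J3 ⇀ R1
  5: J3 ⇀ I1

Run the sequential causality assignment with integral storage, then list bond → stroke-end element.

b2 stroke→J1  (source Se1 imposes e)
b0 stroke→J2  (closing 1-jn rule on J1)
b3 stroke→J2  (prefer integral on C1)
b1 stroke→J3  (only one flow-in slot at J2)
b5 stroke→I1  (I1 outputs flow p/I1)
b4 stroke→J3  (J3: bond 5 brought flow, rest push out)

#0 →J2
#1 →J3
#2 →J1
#3 →J2
#4 →J3
#5 →I1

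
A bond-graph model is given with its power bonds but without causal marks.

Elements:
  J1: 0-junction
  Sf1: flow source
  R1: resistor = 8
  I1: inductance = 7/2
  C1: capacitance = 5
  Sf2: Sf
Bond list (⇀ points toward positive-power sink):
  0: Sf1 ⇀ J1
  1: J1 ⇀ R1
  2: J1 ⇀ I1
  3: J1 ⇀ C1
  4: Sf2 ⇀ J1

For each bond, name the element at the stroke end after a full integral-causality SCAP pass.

b0 →Sf1
b1 →R1
b2 →I1
b3 →J1
b4 →Sf2

bond 0 stroke→Sf1  (source Sf1 imposes f)
bond 4 stroke→Sf2  (source Sf2 imposes f)
bond 2 stroke→I1  (I1: I, integral causality)
bond 3 stroke→J1  (C1 outputs effort q/C1)
bond 1 stroke→R1  (common-e at J1 fixed by 3)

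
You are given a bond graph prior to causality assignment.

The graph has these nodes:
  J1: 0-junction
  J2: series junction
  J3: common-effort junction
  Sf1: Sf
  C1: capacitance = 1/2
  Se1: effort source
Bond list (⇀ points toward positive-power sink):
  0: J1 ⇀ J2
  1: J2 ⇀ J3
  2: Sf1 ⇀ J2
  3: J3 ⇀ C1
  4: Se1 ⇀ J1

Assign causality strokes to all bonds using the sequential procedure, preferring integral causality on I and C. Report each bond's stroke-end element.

β2 →Sf1  (Sf1 (Sf) sets flow on bond)
β4 →J1  (source Se1 imposes e)
β0 →J2  (0-jn J1 has e-setter on 4)
β1 →J2  (J2 flow already set via bond 2)
β3 →J3  (only one effort-in slot at J3)

#0 stroke at J2
#1 stroke at J2
#2 stroke at Sf1
#3 stroke at J3
#4 stroke at J1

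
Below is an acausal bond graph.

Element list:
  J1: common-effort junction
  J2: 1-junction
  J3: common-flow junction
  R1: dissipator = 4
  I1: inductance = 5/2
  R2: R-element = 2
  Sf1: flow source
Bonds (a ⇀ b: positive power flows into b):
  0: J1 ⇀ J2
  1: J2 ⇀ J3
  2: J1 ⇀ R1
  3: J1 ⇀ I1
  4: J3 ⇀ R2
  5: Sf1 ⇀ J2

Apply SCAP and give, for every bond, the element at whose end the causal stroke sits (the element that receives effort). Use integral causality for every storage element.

#0 stroke at J2
#1 stroke at J2
#2 stroke at J1
#3 stroke at I1
#4 stroke at J3
#5 stroke at Sf1

β5 →Sf1  (Sf1 (Sf) sets flow on bond)
β0 →J2  (1-jn J2 has f-setter on 5)
β1 →J2  (common-f at J2 fixed by 5)
β4 →J3  (common-f at J3 fixed by 1)
β3 →I1  (I1: I, integral causality)
β2 →J1  (only one effort-in slot at J1)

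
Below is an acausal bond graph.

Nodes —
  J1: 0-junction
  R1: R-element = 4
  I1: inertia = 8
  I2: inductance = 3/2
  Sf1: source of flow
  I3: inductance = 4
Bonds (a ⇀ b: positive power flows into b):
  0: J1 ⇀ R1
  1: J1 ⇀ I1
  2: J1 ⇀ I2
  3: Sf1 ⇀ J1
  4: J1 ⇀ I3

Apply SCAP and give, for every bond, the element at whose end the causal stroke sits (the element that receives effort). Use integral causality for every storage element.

#0 stroke→J1
#1 stroke→I1
#2 stroke→I2
#3 stroke→Sf1
#4 stroke→I3

β3 |Sf1  (Sf1: flow source, stroke at near end)
β1 |I1  (I1: I, integral causality)
β2 |I2  (prefer integral on I2)
β4 |I3  (I3 outputs flow p/I3)
β0 |J1  (only one effort-in slot at J1)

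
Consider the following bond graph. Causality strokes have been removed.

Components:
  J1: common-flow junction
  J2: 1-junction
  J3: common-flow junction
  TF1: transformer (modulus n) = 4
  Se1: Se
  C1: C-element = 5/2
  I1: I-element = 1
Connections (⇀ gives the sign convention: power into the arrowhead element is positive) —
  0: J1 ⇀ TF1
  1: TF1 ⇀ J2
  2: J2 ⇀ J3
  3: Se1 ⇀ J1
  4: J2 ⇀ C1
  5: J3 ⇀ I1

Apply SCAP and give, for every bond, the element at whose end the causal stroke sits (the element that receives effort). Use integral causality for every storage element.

bond 3 stroke→J1  (Se1: effort source, stroke at far end)
bond 0 stroke→TF1  (J1 needs exactly one f-in)
bond 1 stroke→J2  (TF TF1: opposite of bond 0)
bond 4 stroke→J2  (prefer integral on C1)
bond 2 stroke→J3  (closing 1-jn rule on J2)
bond 5 stroke→I1  (J3: last free bond brings flow in)

b0 stroke at TF1
b1 stroke at J2
b2 stroke at J3
b3 stroke at J1
b4 stroke at J2
b5 stroke at I1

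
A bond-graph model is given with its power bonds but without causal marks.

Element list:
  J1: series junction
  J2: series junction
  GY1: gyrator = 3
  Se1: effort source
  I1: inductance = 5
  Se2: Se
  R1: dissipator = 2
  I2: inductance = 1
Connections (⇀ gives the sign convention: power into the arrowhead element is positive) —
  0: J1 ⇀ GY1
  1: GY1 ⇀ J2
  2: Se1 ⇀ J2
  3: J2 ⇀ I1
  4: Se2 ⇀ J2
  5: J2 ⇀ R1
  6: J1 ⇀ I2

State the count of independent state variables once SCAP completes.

#2 stroke→J2  (source Se1 imposes e)
#4 stroke→J2  (Se2: effort source, stroke at far end)
#3 stroke→I1  (I1 integral (f out))
#1 stroke→J2  (J2 flow already set via bond 3)
#5 stroke→J2  (J2 flow already set via bond 3)
#0 stroke→J1  (through GY1, causality inverts; strokes same side of GY1)
#6 stroke→I2  (J1: last free bond brings flow in)

2  (I1, I2 all integral)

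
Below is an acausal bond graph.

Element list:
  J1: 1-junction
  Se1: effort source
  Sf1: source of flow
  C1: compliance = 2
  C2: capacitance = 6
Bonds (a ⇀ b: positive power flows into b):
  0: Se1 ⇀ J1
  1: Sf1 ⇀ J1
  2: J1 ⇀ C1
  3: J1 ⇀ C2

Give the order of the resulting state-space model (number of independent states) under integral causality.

b0 stroke→J1  (Se1 (Se) sets effort on bond)
b1 stroke→Sf1  (Sf1 fixes flow; stroke at Sf1)
b2 stroke→J1  (1-jn J1 has f-setter on 1)
b3 stroke→J1  (common-f at J1 fixed by 1)

2  (C1, C2 all integral)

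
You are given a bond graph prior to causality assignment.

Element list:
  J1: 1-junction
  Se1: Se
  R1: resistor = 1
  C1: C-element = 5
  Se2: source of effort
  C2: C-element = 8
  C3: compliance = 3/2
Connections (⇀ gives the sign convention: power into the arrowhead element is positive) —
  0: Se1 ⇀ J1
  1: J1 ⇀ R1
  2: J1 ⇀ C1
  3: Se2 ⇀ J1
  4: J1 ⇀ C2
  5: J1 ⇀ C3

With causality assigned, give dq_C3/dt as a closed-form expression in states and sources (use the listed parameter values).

bond 0 stroke→J1  (Se1: effort source, stroke at far end)
bond 3 stroke→J1  (source Se2 imposes e)
bond 2 stroke→J1  (C1 outputs effort q/C1)
bond 4 stroke→J1  (C2 outputs effort q/C2)
bond 5 stroke→J1  (C3 integral (e out))
bond 1 stroke→R1  (J1: last free bond brings flow in)

dq_C3/dt = E_Se1 + E_Se2 - q_C1/5 - q_C2/8 - 2*q_C3/3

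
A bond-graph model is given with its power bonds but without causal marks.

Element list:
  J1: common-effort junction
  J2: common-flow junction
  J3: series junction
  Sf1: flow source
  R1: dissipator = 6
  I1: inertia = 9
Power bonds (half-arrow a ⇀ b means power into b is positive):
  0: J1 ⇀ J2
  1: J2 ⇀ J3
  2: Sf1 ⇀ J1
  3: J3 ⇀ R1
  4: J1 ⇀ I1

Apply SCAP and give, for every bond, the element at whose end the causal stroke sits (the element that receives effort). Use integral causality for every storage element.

β2 stroke→Sf1  (Sf1 fixes flow; stroke at Sf1)
β4 stroke→I1  (prefer integral on I1)
β0 stroke→J1  (J1: last free bond brings effort in)
β1 stroke→J2  (J2: bond 0 brought flow, rest push out)
β3 stroke→J3  (1-jn J3 has f-setter on 1)

#0 stroke at J1
#1 stroke at J2
#2 stroke at Sf1
#3 stroke at J3
#4 stroke at I1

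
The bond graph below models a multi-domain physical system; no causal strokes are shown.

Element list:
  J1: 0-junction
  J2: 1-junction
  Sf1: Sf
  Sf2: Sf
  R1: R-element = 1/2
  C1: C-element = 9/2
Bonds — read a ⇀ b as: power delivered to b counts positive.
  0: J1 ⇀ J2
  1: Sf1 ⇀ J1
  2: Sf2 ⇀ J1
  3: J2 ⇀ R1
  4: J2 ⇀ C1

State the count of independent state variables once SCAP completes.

1  (C1 all integral)

b1 stroke at Sf1  (source Sf1 imposes f)
b2 stroke at Sf2  (source Sf2 imposes f)
b0 stroke at J1  (closing 0-jn rule on J1)
b3 stroke at J2  (J2 flow already set via bond 0)
b4 stroke at J2  (J2 flow already set via bond 0)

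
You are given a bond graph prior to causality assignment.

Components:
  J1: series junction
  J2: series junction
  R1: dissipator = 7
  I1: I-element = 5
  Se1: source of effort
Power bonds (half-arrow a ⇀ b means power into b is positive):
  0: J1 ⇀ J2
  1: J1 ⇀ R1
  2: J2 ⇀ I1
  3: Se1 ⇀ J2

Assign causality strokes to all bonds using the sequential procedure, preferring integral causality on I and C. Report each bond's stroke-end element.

bond 0 |J2
bond 1 |J1
bond 2 |I1
bond 3 |J2

β3 stroke→J2  (Se1 (Se) sets effort on bond)
β2 stroke→I1  (I1 integral (f out))
β0 stroke→J2  (J2: bond 2 brought flow, rest push out)
β1 stroke→J1  (J1: bond 0 brought flow, rest push out)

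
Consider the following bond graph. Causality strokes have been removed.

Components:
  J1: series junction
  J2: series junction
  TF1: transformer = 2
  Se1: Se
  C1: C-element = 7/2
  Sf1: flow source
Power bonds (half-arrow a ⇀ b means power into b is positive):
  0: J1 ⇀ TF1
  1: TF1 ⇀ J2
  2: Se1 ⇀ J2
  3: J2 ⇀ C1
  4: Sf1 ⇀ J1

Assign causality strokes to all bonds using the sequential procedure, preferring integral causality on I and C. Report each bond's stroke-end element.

β0 stroke at J1
β1 stroke at TF1
β2 stroke at J2
β3 stroke at J2
β4 stroke at Sf1

bond 2 stroke→J2  (source Se1 imposes e)
bond 4 stroke→Sf1  (Sf1 fixes flow; stroke at Sf1)
bond 0 stroke→J1  (1-jn J1 has f-setter on 4)
bond 1 stroke→TF1  (TF TF1: opposite of bond 0)
bond 3 stroke→J2  (1-jn J2 has f-setter on 1)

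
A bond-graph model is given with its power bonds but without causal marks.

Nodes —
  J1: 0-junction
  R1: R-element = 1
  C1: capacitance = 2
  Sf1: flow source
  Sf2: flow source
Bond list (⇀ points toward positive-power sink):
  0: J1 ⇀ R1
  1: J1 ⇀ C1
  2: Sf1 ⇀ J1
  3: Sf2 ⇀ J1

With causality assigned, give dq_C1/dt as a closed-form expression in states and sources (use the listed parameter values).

β2 stroke→Sf1  (source Sf1 imposes f)
β3 stroke→Sf2  (Sf2 fixes flow; stroke at Sf2)
β1 stroke→J1  (C1 integral (e out))
β0 stroke→R1  (common-e at J1 fixed by 1)

dq_C1/dt = F_Sf1 + F_Sf2 - q_C1/2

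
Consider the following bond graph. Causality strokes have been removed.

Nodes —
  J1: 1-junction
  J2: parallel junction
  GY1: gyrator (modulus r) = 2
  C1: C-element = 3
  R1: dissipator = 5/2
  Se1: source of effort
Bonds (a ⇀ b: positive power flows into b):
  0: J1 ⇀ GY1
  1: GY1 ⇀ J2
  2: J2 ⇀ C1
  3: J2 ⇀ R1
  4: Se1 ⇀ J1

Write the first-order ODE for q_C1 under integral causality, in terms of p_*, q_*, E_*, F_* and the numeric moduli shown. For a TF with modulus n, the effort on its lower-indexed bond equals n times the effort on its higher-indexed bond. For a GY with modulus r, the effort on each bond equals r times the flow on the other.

β4 stroke at J1  (Se1: effort source, stroke at far end)
β0 stroke at GY1  (J1: last free bond brings flow in)
β1 stroke at GY1  (GY GY1: same side as bond 0)
β2 stroke at J2  (C1 outputs effort q/C1)
β3 stroke at R1  (J2 effort already set via bond 2)

dq_C1/dt = E_Se1/2 - 2*q_C1/15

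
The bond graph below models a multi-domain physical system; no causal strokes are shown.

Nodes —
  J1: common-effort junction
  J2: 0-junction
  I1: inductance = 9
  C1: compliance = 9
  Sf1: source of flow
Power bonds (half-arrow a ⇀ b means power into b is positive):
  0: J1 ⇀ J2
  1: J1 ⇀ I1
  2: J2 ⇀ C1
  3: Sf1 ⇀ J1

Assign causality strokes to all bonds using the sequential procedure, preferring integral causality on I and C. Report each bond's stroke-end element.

b3 |Sf1  (Sf1 fixes flow; stroke at Sf1)
b1 |I1  (I1 outputs flow p/I1)
b0 |J1  (J1 needs exactly one e-in)
b2 |J2  (closing 0-jn rule on J2)

b0 stroke at J1
b1 stroke at I1
b2 stroke at J2
b3 stroke at Sf1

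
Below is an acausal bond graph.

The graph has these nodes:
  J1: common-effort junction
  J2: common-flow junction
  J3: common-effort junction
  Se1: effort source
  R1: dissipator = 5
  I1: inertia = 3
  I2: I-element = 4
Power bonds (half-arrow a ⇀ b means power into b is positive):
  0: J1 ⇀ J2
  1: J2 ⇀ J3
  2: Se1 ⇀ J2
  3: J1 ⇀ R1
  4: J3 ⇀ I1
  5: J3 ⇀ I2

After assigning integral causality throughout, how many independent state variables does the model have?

2  (I1, I2 all integral)

#2 stroke→J2  (Se1 (Se) sets effort on bond)
#4 stroke→I1  (I1 integral (f out))
#5 stroke→I2  (I2 outputs flow p/I2)
#1 stroke→J3  (only one effort-in slot at J3)
#0 stroke→J2  (J2 flow already set via bond 1)
#3 stroke→J1  (only one effort-in slot at J1)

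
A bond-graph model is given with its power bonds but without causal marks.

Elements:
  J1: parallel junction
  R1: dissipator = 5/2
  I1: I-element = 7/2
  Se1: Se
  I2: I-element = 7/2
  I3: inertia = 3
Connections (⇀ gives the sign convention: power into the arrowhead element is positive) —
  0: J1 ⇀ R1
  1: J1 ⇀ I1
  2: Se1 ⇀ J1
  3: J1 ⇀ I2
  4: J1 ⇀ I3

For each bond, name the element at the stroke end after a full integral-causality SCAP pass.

#0 stroke→R1
#1 stroke→I1
#2 stroke→J1
#3 stroke→I2
#4 stroke→I3

b2 →J1  (Se1 (Se) sets effort on bond)
b0 →R1  (0-jn J1 has e-setter on 2)
b1 →I1  (0-jn J1 has e-setter on 2)
b3 →I2  (J1 effort already set via bond 2)
b4 →I3  (common-e at J1 fixed by 2)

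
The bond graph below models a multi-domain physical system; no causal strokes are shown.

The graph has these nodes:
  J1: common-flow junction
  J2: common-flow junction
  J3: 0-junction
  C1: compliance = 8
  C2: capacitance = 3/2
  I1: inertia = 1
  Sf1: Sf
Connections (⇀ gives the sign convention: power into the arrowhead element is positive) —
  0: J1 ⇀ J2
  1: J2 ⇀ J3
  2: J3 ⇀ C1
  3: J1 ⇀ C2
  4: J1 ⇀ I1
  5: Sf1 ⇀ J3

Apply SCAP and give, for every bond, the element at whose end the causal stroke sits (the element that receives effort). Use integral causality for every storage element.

β0 →J1
β1 →J2
β2 →J3
β3 →J1
β4 →I1
β5 →Sf1

b5 stroke→Sf1  (source Sf1 imposes f)
b2 stroke→J3  (C1 integral (e out))
b1 stroke→J2  (J3: bond 2 brought effort, rest push out)
b0 stroke→J1  (J2: last free bond brings flow in)
b3 stroke→J1  (C2 integral (e out))
b4 stroke→I1  (closing 1-jn rule on J1)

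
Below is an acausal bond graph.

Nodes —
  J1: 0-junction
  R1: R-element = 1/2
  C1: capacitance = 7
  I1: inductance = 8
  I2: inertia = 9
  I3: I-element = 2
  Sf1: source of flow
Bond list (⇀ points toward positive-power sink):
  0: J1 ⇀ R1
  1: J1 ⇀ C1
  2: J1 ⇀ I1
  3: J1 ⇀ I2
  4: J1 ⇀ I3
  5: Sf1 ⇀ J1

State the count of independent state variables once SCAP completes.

4  (C1, I1, I2, I3 all integral)

β5 →Sf1  (source Sf1 imposes f)
β1 →J1  (C1 integral (e out))
β0 →R1  (J1 effort already set via bond 1)
β2 →I1  (J1 effort already set via bond 1)
β3 →I2  (J1 effort already set via bond 1)
β4 →I3  (common-e at J1 fixed by 1)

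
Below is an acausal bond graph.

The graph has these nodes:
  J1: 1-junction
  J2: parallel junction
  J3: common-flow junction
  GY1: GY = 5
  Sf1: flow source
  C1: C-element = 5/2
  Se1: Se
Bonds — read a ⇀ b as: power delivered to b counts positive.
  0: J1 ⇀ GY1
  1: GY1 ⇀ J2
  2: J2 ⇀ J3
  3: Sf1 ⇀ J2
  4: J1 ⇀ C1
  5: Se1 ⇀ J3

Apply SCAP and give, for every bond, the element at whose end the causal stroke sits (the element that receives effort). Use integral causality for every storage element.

bond 0 stroke→GY1
bond 1 stroke→GY1
bond 2 stroke→J2
bond 3 stroke→Sf1
bond 4 stroke→J1
bond 5 stroke→J3

bond 3 stroke at Sf1  (Sf1 (Sf) sets flow on bond)
bond 5 stroke at J3  (Se1 fixes effort; stroke away)
bond 2 stroke at J2  (J3: last free bond brings flow in)
bond 1 stroke at GY1  (J2 effort already set via bond 2)
bond 0 stroke at GY1  (GY1 both-in/both-out from 1)
bond 4 stroke at J1  (J1: bond 0 brought flow, rest push out)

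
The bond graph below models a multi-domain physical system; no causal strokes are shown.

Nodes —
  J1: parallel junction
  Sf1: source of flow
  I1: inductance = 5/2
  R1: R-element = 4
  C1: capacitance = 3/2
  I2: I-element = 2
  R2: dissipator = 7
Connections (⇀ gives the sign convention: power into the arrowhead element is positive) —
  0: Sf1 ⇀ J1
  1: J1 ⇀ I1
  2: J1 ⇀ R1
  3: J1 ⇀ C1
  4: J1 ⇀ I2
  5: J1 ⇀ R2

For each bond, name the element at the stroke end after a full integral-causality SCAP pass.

#0 stroke at Sf1
#1 stroke at I1
#2 stroke at R1
#3 stroke at J1
#4 stroke at I2
#5 stroke at R2

bond 0 stroke→Sf1  (source Sf1 imposes f)
bond 1 stroke→I1  (I1 integral (f out))
bond 3 stroke→J1  (C1 outputs effort q/C1)
bond 2 stroke→R1  (J1 effort already set via bond 3)
bond 4 stroke→I2  (J1: bond 3 brought effort, rest push out)
bond 5 stroke→R2  (J1: bond 3 brought effort, rest push out)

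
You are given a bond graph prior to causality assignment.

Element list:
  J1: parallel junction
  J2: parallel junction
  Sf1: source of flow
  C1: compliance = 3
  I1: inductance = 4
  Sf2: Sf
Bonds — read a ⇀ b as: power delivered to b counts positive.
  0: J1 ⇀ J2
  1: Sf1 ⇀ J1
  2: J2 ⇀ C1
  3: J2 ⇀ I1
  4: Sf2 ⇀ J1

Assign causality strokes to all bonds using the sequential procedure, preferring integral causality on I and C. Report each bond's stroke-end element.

β0 →J1
β1 →Sf1
β2 →J2
β3 →I1
β4 →Sf2

β1 stroke at Sf1  (Sf1 fixes flow; stroke at Sf1)
β4 stroke at Sf2  (source Sf2 imposes f)
β0 stroke at J1  (J1 needs exactly one e-in)
β2 stroke at J2  (C1 integral (e out))
β3 stroke at I1  (0-jn J2 has e-setter on 2)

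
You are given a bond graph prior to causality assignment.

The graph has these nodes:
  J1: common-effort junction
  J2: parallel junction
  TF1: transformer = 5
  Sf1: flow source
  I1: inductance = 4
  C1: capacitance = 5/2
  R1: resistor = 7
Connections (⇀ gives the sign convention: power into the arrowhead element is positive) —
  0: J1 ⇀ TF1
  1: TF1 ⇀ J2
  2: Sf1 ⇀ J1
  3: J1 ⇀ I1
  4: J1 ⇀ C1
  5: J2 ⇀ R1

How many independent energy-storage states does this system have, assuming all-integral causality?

2  (C1, I1 all integral)

β2 stroke→Sf1  (Sf1 (Sf) sets flow on bond)
β3 stroke→I1  (I1 outputs flow p/I1)
β4 stroke→J1  (C1 outputs effort q/C1)
β0 stroke→TF1  (common-e at J1 fixed by 4)
β1 stroke→J2  (TF1: transformer flips bond 0)
β5 stroke→R1  (common-e at J2 fixed by 1)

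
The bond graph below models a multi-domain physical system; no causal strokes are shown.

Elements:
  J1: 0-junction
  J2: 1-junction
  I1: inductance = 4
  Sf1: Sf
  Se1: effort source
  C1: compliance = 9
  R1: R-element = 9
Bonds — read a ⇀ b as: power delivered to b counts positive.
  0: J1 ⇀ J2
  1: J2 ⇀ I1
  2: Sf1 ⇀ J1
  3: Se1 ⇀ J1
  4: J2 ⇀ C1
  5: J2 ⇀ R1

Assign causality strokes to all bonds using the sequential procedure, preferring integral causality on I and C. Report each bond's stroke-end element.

#2 |Sf1  (Sf1 (Sf) sets flow on bond)
#3 |J1  (Se1: effort source, stroke at far end)
#0 |J2  (0-jn J1 has e-setter on 3)
#1 |I1  (prefer integral on I1)
#4 |J2  (1-jn J2 has f-setter on 1)
#5 |J2  (J2: bond 1 brought flow, rest push out)

β0 stroke at J2
β1 stroke at I1
β2 stroke at Sf1
β3 stroke at J1
β4 stroke at J2
β5 stroke at J2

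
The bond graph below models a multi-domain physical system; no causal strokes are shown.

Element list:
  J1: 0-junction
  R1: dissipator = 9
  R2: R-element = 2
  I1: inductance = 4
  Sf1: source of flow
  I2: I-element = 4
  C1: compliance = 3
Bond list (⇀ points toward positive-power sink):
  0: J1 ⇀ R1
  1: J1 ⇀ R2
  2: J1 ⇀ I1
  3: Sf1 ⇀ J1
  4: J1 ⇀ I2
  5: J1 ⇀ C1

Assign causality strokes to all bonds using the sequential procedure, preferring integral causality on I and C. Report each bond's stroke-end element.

b3 |Sf1  (source Sf1 imposes f)
b2 |I1  (prefer integral on I1)
b4 |I2  (prefer integral on I2)
b5 |J1  (prefer integral on C1)
b0 |R1  (J1 effort already set via bond 5)
b1 |R2  (J1 effort already set via bond 5)

β0 stroke at R1
β1 stroke at R2
β2 stroke at I1
β3 stroke at Sf1
β4 stroke at I2
β5 stroke at J1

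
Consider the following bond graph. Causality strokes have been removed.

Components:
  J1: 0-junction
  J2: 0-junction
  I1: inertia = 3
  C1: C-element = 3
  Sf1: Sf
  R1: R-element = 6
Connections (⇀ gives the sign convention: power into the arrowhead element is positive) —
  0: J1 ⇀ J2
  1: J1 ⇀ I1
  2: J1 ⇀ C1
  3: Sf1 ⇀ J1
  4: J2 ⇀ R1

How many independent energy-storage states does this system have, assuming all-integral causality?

b3 stroke→Sf1  (Sf1: flow source, stroke at near end)
b1 stroke→I1  (I1: I, integral causality)
b2 stroke→J1  (prefer integral on C1)
b0 stroke→J2  (common-e at J1 fixed by 2)
b4 stroke→R1  (J2 effort already set via bond 0)

2  (C1, I1 all integral)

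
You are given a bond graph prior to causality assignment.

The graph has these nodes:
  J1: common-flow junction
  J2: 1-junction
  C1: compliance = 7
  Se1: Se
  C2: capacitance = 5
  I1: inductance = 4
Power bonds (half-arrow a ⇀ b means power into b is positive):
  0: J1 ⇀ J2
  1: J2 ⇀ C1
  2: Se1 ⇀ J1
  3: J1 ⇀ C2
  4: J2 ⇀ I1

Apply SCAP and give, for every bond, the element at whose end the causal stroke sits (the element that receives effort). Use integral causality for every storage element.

#0 →J2
#1 →J2
#2 →J1
#3 →J1
#4 →I1

β2 →J1  (Se1 (Se) sets effort on bond)
β1 →J2  (C1: C, integral causality)
β3 →J1  (C2 integral (e out))
β0 →J2  (J1: last free bond brings flow in)
β4 →I1  (J2: last free bond brings flow in)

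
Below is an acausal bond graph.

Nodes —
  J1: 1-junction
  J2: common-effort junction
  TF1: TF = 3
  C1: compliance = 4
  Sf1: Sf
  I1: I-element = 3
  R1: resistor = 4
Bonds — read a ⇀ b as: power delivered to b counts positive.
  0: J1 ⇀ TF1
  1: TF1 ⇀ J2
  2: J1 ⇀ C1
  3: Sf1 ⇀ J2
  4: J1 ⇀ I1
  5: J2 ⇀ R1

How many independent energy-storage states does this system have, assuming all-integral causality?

2  (C1, I1 all integral)

b3 →Sf1  (Sf1: flow source, stroke at near end)
b2 →J1  (C1: C, integral causality)
b4 →I1  (prefer integral on I1)
b0 →J1  (common-f at J1 fixed by 4)
b1 →TF1  (TF1: transformer flips bond 0)
b5 →J2  (J2 needs exactly one e-in)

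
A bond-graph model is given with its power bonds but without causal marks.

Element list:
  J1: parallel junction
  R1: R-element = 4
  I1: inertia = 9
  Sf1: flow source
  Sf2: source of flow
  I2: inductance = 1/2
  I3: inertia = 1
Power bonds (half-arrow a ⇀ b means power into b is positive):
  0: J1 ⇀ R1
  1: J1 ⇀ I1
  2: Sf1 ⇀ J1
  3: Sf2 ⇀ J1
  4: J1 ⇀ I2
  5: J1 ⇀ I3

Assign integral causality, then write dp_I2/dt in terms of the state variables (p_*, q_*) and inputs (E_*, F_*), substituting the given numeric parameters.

b2 stroke→Sf1  (source Sf1 imposes f)
b3 stroke→Sf2  (source Sf2 imposes f)
b1 stroke→I1  (I1 outputs flow p/I1)
b4 stroke→I2  (I2 outputs flow p/I2)
b5 stroke→I3  (I3: I, integral causality)
b0 stroke→J1  (J1: last free bond brings effort in)

dp_I2/dt = 4*F_Sf1 + 4*F_Sf2 - 4*p_I1/9 - 8*p_I2 - 4*p_I3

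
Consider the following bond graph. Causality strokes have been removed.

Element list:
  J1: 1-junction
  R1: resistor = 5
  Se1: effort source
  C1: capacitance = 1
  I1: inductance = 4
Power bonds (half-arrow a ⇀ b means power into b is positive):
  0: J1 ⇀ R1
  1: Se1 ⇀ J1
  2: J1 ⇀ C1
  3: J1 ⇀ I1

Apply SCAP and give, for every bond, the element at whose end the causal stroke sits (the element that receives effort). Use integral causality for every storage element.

bond 1 |J1  (Se1 (Se) sets effort on bond)
bond 2 |J1  (C1 outputs effort q/C1)
bond 3 |I1  (I1 integral (f out))
bond 0 |J1  (J1 flow already set via bond 3)

b0 →J1
b1 →J1
b2 →J1
b3 →I1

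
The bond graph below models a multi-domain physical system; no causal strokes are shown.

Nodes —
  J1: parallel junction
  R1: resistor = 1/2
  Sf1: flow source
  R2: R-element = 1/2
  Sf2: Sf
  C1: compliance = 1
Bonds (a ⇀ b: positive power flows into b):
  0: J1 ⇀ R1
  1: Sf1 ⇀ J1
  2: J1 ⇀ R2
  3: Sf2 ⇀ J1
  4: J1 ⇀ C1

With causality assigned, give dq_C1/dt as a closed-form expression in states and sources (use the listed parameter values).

dq_C1/dt = F_Sf1 + F_Sf2 - 4*q_C1

β1 stroke at Sf1  (Sf1 (Sf) sets flow on bond)
β3 stroke at Sf2  (Sf2 (Sf) sets flow on bond)
β4 stroke at J1  (C1 integral (e out))
β0 stroke at R1  (0-jn J1 has e-setter on 4)
β2 stroke at R2  (J1 effort already set via bond 4)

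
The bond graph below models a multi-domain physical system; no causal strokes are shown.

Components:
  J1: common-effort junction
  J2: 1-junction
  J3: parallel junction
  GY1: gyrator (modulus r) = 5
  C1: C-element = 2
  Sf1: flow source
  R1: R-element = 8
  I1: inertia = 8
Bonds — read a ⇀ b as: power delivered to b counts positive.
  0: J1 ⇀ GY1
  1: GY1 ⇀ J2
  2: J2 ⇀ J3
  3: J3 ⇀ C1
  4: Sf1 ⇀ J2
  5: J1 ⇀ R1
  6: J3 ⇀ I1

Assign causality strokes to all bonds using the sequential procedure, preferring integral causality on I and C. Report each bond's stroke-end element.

β4 stroke at Sf1  (Sf1: flow source, stroke at near end)
β1 stroke at J2  (common-f at J2 fixed by 4)
β2 stroke at J2  (common-f at J2 fixed by 4)
β0 stroke at J1  (GY1 both-in/both-out from 1)
β5 stroke at R1  (0-jn J1 has e-setter on 0)
β3 stroke at J3  (C1 outputs effort q/C1)
β6 stroke at I1  (0-jn J3 has e-setter on 3)

#0 stroke→J1
#1 stroke→J2
#2 stroke→J2
#3 stroke→J3
#4 stroke→Sf1
#5 stroke→R1
#6 stroke→I1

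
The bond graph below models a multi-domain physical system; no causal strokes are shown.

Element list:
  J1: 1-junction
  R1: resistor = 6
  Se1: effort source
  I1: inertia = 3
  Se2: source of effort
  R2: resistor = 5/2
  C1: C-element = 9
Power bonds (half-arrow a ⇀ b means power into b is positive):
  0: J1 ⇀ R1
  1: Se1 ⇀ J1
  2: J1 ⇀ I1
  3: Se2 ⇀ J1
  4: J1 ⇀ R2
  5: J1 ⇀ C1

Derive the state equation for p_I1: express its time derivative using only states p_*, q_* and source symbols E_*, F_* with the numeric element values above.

dp_I1/dt = E_Se1 + E_Se2 - 17*p_I1/6 - q_C1/9

β1 stroke at J1  (source Se1 imposes e)
β3 stroke at J1  (Se2 fixes effort; stroke away)
β2 stroke at I1  (I1: I, integral causality)
β0 stroke at J1  (J1: bond 2 brought flow, rest push out)
β4 stroke at J1  (J1 flow already set via bond 2)
β5 stroke at J1  (J1 flow already set via bond 2)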